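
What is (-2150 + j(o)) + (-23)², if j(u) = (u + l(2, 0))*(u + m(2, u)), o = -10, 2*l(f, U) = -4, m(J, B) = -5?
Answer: -1441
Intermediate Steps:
l(f, U) = -2 (l(f, U) = (½)*(-4) = -2)
j(u) = (-5 + u)*(-2 + u) (j(u) = (u - 2)*(u - 5) = (-2 + u)*(-5 + u) = (-5 + u)*(-2 + u))
(-2150 + j(o)) + (-23)² = (-2150 + (10 + (-10)² - 7*(-10))) + (-23)² = (-2150 + (10 + 100 + 70)) + 529 = (-2150 + 180) + 529 = -1970 + 529 = -1441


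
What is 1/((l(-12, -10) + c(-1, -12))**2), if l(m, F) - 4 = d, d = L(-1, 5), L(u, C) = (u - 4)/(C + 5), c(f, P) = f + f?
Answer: 4/9 ≈ 0.44444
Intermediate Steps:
c(f, P) = 2*f
L(u, C) = (-4 + u)/(5 + C)
d = -1/2 (d = (-4 - 1)/(5 + 5) = -5/10 = (1/10)*(-5) = -1/2 ≈ -0.50000)
l(m, F) = 7/2 (l(m, F) = 4 - 1/2 = 7/2)
1/((l(-12, -10) + c(-1, -12))**2) = 1/((7/2 + 2*(-1))**2) = 1/((7/2 - 2)**2) = 1/((3/2)**2) = 1/(9/4) = 4/9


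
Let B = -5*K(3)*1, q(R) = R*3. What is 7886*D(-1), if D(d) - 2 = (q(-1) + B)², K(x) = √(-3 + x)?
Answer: 86746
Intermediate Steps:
q(R) = 3*R
B = 0 (B = -5*√(-3 + 3)*1 = -5*√0*1 = -5*0*1 = 0*1 = 0)
D(d) = 11 (D(d) = 2 + (3*(-1) + 0)² = 2 + (-3 + 0)² = 2 + (-3)² = 2 + 9 = 11)
7886*D(-1) = 7886*11 = 86746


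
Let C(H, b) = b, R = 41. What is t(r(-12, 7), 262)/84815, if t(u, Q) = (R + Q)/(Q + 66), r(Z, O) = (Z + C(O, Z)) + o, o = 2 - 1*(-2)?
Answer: 303/27819320 ≈ 1.0892e-5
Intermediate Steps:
o = 4 (o = 2 + 2 = 4)
r(Z, O) = 4 + 2*Z (r(Z, O) = (Z + Z) + 4 = 2*Z + 4 = 4 + 2*Z)
t(u, Q) = (41 + Q)/(66 + Q) (t(u, Q) = (41 + Q)/(Q + 66) = (41 + Q)/(66 + Q))
t(r(-12, 7), 262)/84815 = ((41 + 262)/(66 + 262))/84815 = (303/328)*(1/84815) = 303/27819320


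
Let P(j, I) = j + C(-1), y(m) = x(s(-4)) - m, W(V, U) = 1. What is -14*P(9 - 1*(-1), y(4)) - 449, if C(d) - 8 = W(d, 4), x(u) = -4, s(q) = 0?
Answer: -715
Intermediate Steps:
C(d) = 9 (C(d) = 8 + 1 = 9)
y(m) = -4 - m
P(j, I) = 9 + j (P(j, I) = j + 9 = 9 + j)
-14*P(9 - 1*(-1), y(4)) - 449 = -14*(9 + (9 - 1*(-1))) - 449 = -14*(9 + (9 + 1)) - 449 = -14*(9 + 10) - 449 = -14*19 - 449 = -266 - 449 = -715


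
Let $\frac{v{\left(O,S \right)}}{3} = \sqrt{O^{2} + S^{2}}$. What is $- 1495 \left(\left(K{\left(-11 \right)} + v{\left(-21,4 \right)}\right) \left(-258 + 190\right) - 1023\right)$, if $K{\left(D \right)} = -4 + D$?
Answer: $4485 + 304980 \sqrt{457} \approx 6.5242 \cdot 10^{6}$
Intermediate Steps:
$v{\left(O,S \right)} = 3 \sqrt{O^{2} + S^{2}}$
$- 1495 \left(\left(K{\left(-11 \right)} + v{\left(-21,4 \right)}\right) \left(-258 + 190\right) - 1023\right) = - 1495 \left(\left(\left(-4 - 11\right) + 3 \sqrt{\left(-21\right)^{2} + 4^{2}}\right) \left(-258 + 190\right) - 1023\right) = - 1495 \left(\left(-15 + 3 \sqrt{441 + 16}\right) \left(-68\right) - 1023\right) = - 1495 \left(\left(-15 + 3 \sqrt{457}\right) \left(-68\right) - 1023\right) = - 1495 \left(\left(1020 - 204 \sqrt{457}\right) - 1023\right) = - 1495 \left(-3 - 204 \sqrt{457}\right) = 4485 + 304980 \sqrt{457}$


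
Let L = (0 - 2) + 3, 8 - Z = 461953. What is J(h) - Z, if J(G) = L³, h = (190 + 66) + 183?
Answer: 461946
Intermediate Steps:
Z = -461945 (Z = 8 - 1*461953 = 8 - 461953 = -461945)
L = 1 (L = -2 + 3 = 1)
h = 439 (h = 256 + 183 = 439)
J(G) = 1 (J(G) = 1³ = 1)
J(h) - Z = 1 - 1*(-461945) = 1 + 461945 = 461946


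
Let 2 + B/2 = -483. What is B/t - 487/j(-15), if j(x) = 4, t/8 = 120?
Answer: -11785/96 ≈ -122.76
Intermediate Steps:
t = 960 (t = 8*120 = 960)
B = -970 (B = -4 + 2*(-483) = -4 - 966 = -970)
B/t - 487/j(-15) = -970/960 - 487/4 = -970*1/960 - 487*¼ = -97/96 - 487/4 = -11785/96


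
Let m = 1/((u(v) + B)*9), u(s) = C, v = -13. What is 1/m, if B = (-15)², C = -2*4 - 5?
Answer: 1908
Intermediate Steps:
C = -13 (C = -8 - 5 = -13)
u(s) = -13
B = 225
m = 1/1908 (m = 1/((-13 + 225)*9) = 1/(212*9) = 1/1908 ≈ 0.00052411)
1/m = 1/(1/1908) = 1908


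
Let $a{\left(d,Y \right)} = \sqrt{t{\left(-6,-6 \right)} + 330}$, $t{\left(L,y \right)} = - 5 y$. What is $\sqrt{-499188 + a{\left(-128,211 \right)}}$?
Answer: $\sqrt{-499188 + 6 \sqrt{10}} \approx 706.52 i$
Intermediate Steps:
$a{\left(d,Y \right)} = 6 \sqrt{10}$ ($a{\left(d,Y \right)} = \sqrt{\left(-5\right) \left(-6\right) + 330} = \sqrt{30 + 330} = \sqrt{360} = 6 \sqrt{10}$)
$\sqrt{-499188 + a{\left(-128,211 \right)}} = \sqrt{-499188 + 6 \sqrt{10}}$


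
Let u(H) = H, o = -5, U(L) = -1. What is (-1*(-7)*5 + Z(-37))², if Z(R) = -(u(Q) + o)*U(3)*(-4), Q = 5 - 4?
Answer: 2601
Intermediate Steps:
Q = 1
Z(R) = 16 (Z(R) = -(1 - 5)*(-1)*(-4) = -(-4)*(-1)*(-4) = -1*4*(-4) = -4*(-4) = 16)
(-1*(-7)*5 + Z(-37))² = (-1*(-7)*5 + 16)² = (7*5 + 16)² = (35 + 16)² = 51² = 2601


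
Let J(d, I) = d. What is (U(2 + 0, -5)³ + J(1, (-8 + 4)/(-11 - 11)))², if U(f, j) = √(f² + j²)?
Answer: 24390 + 58*√29 ≈ 24702.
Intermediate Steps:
(U(2 + 0, -5)³ + J(1, (-8 + 4)/(-11 - 11)))² = ((√((2 + 0)² + (-5)²))³ + 1)² = ((√(2² + 25))³ + 1)² = ((√(4 + 25))³ + 1)² = ((√29)³ + 1)² = (29*√29 + 1)² = (1 + 29*√29)²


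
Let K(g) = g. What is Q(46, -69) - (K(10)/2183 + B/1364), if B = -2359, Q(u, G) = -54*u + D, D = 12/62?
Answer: -7390675839/2977612 ≈ -2482.1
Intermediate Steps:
D = 6/31 (D = 12*(1/62) = 6/31 ≈ 0.19355)
Q(u, G) = 6/31 - 54*u (Q(u, G) = -54*u + 6/31 = 6/31 - 54*u)
Q(46, -69) - (K(10)/2183 + B/1364) = (6/31 - 54*46) - (10/2183 - 2359/1364) = (6/31 - 2484) - (10*(1/2183) - 2359*1/1364) = -76998/31 - (10/2183 - 2359/1364) = -76998/31 - 1*(-5136057/2977612) = -76998/31 + 5136057/2977612 = -7390675839/2977612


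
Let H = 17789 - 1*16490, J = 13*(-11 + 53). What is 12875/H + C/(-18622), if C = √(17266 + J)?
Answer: 12875/1299 - √4453/9311 ≈ 9.9043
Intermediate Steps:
J = 546 (J = 13*42 = 546)
C = 2*√4453 (C = √(17266 + 546) = √17812 = 2*√4453 ≈ 133.46)
H = 1299 (H = 17789 - 16490 = 1299)
12875/H + C/(-18622) = 12875/1299 + (2*√4453)/(-18622) = 12875*(1/1299) + (2*√4453)*(-1/18622) = 12875/1299 - √4453/9311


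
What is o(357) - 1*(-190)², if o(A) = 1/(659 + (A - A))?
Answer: -23789899/659 ≈ -36100.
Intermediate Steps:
o(A) = 1/659 (o(A) = 1/(659 + 0) = 1/659)
o(357) - 1*(-190)² = 1/659 - 1*(-190)² = 1/659 - 1*36100 = 1/659 - 36100 = -23789899/659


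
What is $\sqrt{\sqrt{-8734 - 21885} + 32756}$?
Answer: $\sqrt{32756 + i \sqrt{30619}} \approx 180.99 + 0.4834 i$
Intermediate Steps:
$\sqrt{\sqrt{-8734 - 21885} + 32756} = \sqrt{\sqrt{-30619} + 32756} = \sqrt{i \sqrt{30619} + 32756} = \sqrt{32756 + i \sqrt{30619}}$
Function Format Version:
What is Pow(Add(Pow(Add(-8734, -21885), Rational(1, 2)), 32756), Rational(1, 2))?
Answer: Pow(Add(32756, Mul(I, Pow(30619, Rational(1, 2)))), Rational(1, 2)) ≈ Add(180.99, Mul(0.4834, I))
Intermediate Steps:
Pow(Add(Pow(Add(-8734, -21885), Rational(1, 2)), 32756), Rational(1, 2)) = Pow(Add(Pow(-30619, Rational(1, 2)), 32756), Rational(1, 2)) = Pow(Add(Mul(I, Pow(30619, Rational(1, 2))), 32756), Rational(1, 2)) = Pow(Add(32756, Mul(I, Pow(30619, Rational(1, 2)))), Rational(1, 2))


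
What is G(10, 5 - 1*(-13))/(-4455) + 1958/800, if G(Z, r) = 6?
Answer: 290603/118800 ≈ 2.4462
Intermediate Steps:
G(10, 5 - 1*(-13))/(-4455) + 1958/800 = 6/(-4455) + 1958/800 = 6*(-1/4455) + 1958*(1/800) = -2/1485 + 979/400 = 290603/118800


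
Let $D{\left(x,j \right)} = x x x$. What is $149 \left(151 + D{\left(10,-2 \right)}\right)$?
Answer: $171499$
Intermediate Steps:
$D{\left(x,j \right)} = x^{3}$ ($D{\left(x,j \right)} = x^{2} x = x^{3}$)
$149 \left(151 + D{\left(10,-2 \right)}\right) = 149 \left(151 + 10^{3}\right) = 149 \left(151 + 1000\right) = 149 \cdot 1151 = 171499$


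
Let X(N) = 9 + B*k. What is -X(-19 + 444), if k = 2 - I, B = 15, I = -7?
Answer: -144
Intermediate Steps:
k = 9 (k = 2 - 1*(-7) = 2 + 7 = 9)
X(N) = 144 (X(N) = 9 + 15*9 = 9 + 135 = 144)
-X(-19 + 444) = -1*144 = -144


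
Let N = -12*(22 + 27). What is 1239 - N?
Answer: 1827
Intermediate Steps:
N = -588 (N = -12*49 = -588)
1239 - N = 1239 - 1*(-588) = 1239 + 588 = 1827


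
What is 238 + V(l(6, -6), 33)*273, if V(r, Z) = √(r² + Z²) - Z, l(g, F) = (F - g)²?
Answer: -8771 + 4095*√97 ≈ 31560.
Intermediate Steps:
V(r, Z) = √(Z² + r²) - Z
238 + V(l(6, -6), 33)*273 = 238 + (√(33² + ((-6 - 1*6)²)²) - 1*33)*273 = 238 + (√(1089 + ((-6 - 6)²)²) - 33)*273 = 238 + (√(1089 + ((-12)²)²) - 33)*273 = 238 + (√(1089 + 144²) - 33)*273 = 238 + (√(1089 + 20736) - 33)*273 = 238 + (√21825 - 33)*273 = 238 + (15*√97 - 33)*273 = 238 + (-33 + 15*√97)*273 = 238 + (-9009 + 4095*√97) = -8771 + 4095*√97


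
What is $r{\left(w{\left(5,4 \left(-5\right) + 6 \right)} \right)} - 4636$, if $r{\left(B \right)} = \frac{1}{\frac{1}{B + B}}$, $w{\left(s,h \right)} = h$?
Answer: $-4664$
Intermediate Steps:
$r{\left(B \right)} = 2 B$ ($r{\left(B \right)} = \frac{1}{\frac{1}{2 B}} = \frac{1}{\frac{1}{2} \frac{1}{B}} = 2 B$)
$r{\left(w{\left(5,4 \left(-5\right) + 6 \right)} \right)} - 4636 = 2 \left(4 \left(-5\right) + 6\right) - 4636 = 2 \left(-20 + 6\right) - 4636 = 2 \left(-14\right) - 4636 = -28 - 4636 = -4664$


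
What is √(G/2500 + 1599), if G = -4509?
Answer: √3992991/50 ≈ 39.965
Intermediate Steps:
√(G/2500 + 1599) = √(-4509/2500 + 1599) = √(3992991/2500) = √3992991/50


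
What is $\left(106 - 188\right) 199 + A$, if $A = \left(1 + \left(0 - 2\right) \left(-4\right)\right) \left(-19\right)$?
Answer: $-16489$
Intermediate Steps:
$A = -171$ ($A = \left(1 - -8\right) \left(-19\right) = \left(1 + 8\right) \left(-19\right) = 9 \left(-19\right) = -171$)
$\left(106 - 188\right) 199 + A = \left(106 - 188\right) 199 - 171 = \left(-82\right) 199 - 171 = -16318 - 171 = -16489$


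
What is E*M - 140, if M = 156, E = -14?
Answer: -2324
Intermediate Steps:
E*M - 140 = -14*156 - 140 = -2184 - 140 = -2324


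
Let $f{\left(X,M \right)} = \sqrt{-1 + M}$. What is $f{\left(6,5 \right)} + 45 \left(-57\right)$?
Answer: $-2563$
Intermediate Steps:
$f{\left(6,5 \right)} + 45 \left(-57\right) = \sqrt{-1 + 5} + 45 \left(-57\right) = \sqrt{4} - 2565 = 2 - 2565 = -2563$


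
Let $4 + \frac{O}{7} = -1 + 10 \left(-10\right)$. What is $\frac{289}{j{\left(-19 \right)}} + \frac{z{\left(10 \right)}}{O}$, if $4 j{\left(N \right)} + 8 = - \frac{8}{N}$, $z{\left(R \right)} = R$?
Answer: $- \frac{269083}{1764} \approx -152.54$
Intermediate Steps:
$j{\left(N \right)} = -2 - \frac{2}{N}$ ($j{\left(N \right)} = -2 + \frac{\left(-8\right) \frac{1}{N}}{4} = -2 - \frac{2}{N}$)
$O = -735$ ($O = -28 + 7 \left(-1 + 10 \left(-10\right)\right) = -28 + 7 \left(-1 - 100\right) = -28 + 7 \left(-101\right) = -28 - 707 = -735$)
$\frac{289}{j{\left(-19 \right)}} + \frac{z{\left(10 \right)}}{O} = \frac{289}{-2 - \frac{2}{-19}} + \frac{10}{-735} = \frac{289}{-2 - - \frac{2}{19}} + 10 \left(- \frac{1}{735}\right) = \frac{289}{-2 + \frac{2}{19}} - \frac{2}{147} = \frac{289}{- \frac{36}{19}} - \frac{2}{147} = 289 \left(- \frac{19}{36}\right) - \frac{2}{147} = - \frac{5491}{36} - \frac{2}{147} = - \frac{269083}{1764}$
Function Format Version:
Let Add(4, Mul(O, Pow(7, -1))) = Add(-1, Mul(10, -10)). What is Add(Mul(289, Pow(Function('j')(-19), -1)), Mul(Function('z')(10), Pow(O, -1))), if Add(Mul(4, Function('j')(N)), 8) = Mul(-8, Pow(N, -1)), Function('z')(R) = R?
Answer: Rational(-269083, 1764) ≈ -152.54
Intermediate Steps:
Function('j')(N) = Add(-2, Mul(-2, Pow(N, -1))) (Function('j')(N) = Add(-2, Mul(Rational(1, 4), Mul(-8, Pow(N, -1)))) = Add(-2, Mul(-2, Pow(N, -1))))
O = -735 (O = Add(-28, Mul(7, Add(-1, Mul(10, -10)))) = Add(-28, Mul(7, Add(-1, -100))) = Add(-28, Mul(7, -101)) = Add(-28, -707) = -735)
Add(Mul(289, Pow(Function('j')(-19), -1)), Mul(Function('z')(10), Pow(O, -1))) = Add(Mul(289, Pow(Add(-2, Mul(-2, Pow(-19, -1))), -1)), Mul(10, Pow(-735, -1))) = Add(Mul(289, Pow(Add(-2, Mul(-2, Rational(-1, 19))), -1)), Mul(10, Rational(-1, 735))) = Add(Mul(289, Pow(Add(-2, Rational(2, 19)), -1)), Rational(-2, 147)) = Add(Mul(289, Pow(Rational(-36, 19), -1)), Rational(-2, 147)) = Add(Mul(289, Rational(-19, 36)), Rational(-2, 147)) = Add(Rational(-5491, 36), Rational(-2, 147)) = Rational(-269083, 1764)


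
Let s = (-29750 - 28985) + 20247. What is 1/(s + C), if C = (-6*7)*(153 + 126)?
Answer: -1/50206 ≈ -1.9918e-5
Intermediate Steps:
C = -11718 (C = -42*279 = -11718)
s = -38488 (s = -58735 + 20247 = -38488)
1/(s + C) = 1/(-38488 - 11718) = 1/(-50206) = -1/50206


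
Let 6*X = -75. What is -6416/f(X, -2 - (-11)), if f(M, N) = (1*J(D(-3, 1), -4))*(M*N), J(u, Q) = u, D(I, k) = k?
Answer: 12832/225 ≈ 57.031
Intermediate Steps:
X = -25/2 (X = (⅙)*(-75) = -25/2 ≈ -12.500)
f(M, N) = M*N (f(M, N) = (1*1)*(M*N) = 1*(M*N) = M*N)
-6416/f(X, -2 - (-11)) = -6416*(-2/(25*(-2 - (-11)))) = -6416*(-2/(25*(-2 - 1*(-11)))) = -6416*(-2/(25*(-2 + 11))) = -6416/((-25/2*9)) = -6416/(-225/2) = -6416*(-2/225) = 12832/225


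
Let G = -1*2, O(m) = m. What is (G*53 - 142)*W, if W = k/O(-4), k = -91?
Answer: -5642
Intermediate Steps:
W = 91/4 (W = -91/(-4) = -91*(-1/4) = 91/4 ≈ 22.750)
G = -2
(G*53 - 142)*W = (-2*53 - 142)*(91/4) = (-106 - 142)*(91/4) = -248*91/4 = -5642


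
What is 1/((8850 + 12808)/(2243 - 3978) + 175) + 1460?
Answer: 411673555/281967 ≈ 1460.0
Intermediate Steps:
1/((8850 + 12808)/(2243 - 3978) + 175) + 1460 = 1/(21658/(-1735) + 175) + 1460 = 1/(21658*(-1/1735) + 175) + 1460 = 1/(-21658/1735 + 175) + 1460 = 1/(281967/1735) + 1460 = 1735/281967 + 1460 = 411673555/281967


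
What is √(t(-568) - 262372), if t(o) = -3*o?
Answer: 2*I*√65167 ≈ 510.56*I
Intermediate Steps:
√(t(-568) - 262372) = √(-3*(-568) - 262372) = √(1704 - 262372) = √(-260668) = 2*I*√65167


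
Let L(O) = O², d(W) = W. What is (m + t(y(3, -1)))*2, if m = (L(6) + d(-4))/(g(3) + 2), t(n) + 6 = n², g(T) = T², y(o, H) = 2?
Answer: 20/11 ≈ 1.8182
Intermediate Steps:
t(n) = -6 + n²
m = 32/11 (m = (6² - 4)/(3² + 2) = (36 - 4)/(9 + 2) = 32/11 ≈ 2.9091)
(m + t(y(3, -1)))*2 = (32/11 + (-6 + 2²))*2 = (32/11 + (-6 + 4))*2 = (32/11 - 2)*2 = (10/11)*2 = 20/11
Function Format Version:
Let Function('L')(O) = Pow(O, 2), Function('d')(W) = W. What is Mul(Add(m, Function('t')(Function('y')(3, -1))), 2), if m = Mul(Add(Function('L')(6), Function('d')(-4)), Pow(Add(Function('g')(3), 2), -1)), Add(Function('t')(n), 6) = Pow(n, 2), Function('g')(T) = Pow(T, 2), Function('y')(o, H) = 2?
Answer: Rational(20, 11) ≈ 1.8182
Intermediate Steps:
Function('t')(n) = Add(-6, Pow(n, 2))
m = Rational(32, 11) (m = Mul(Add(Pow(6, 2), -4), Pow(Add(Pow(3, 2), 2), -1)) = Mul(Add(36, -4), Pow(Add(9, 2), -1)) = Mul(32, Pow(11, -1)) = Mul(32, Rational(1, 11)) = Rational(32, 11) ≈ 2.9091)
Mul(Add(m, Function('t')(Function('y')(3, -1))), 2) = Mul(Add(Rational(32, 11), Add(-6, Pow(2, 2))), 2) = Mul(Add(Rational(32, 11), Add(-6, 4)), 2) = Mul(Add(Rational(32, 11), -2), 2) = Mul(Rational(10, 11), 2) = Rational(20, 11)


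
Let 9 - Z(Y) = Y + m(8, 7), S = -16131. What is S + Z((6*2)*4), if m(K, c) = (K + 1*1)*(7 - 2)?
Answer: -16215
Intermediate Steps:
m(K, c) = 5 + 5*K (m(K, c) = (K + 1)*5 = (1 + K)*5 = 5 + 5*K)
Z(Y) = -36 - Y (Z(Y) = 9 - (Y + (5 + 5*8)) = 9 - (Y + (5 + 40)) = 9 - (Y + 45) = 9 - (45 + Y) = 9 + (-45 - Y) = -36 - Y)
S + Z((6*2)*4) = -16131 + (-36 - 6*2*4) = -16131 + (-36 - 12*4) = -16131 + (-36 - 1*48) = -16131 + (-36 - 48) = -16131 - 84 = -16215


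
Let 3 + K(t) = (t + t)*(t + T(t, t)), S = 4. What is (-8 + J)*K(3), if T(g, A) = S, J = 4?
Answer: -156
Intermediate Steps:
T(g, A) = 4
K(t) = -3 + 2*t*(4 + t) (K(t) = -3 + (t + t)*(t + 4) = -3 + (2*t)*(4 + t) = -3 + 2*t*(4 + t))
(-8 + J)*K(3) = (-8 + 4)*(-3 + 2*3² + 8*3) = -4*(-3 + 2*9 + 24) = -4*(-3 + 18 + 24) = -4*39 = -156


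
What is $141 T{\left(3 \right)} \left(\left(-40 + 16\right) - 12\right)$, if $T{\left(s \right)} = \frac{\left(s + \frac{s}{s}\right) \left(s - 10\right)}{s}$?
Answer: $47376$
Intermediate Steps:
$T{\left(s \right)} = \frac{\left(1 + s\right) \left(-10 + s\right)}{s}$ ($T{\left(s \right)} = \frac{\left(s + 1\right) \left(-10 + s\right)}{s} = \frac{\left(1 + s\right) \left(-10 + s\right)}{s}$)
$141 T{\left(3 \right)} \left(\left(-40 + 16\right) - 12\right) = 141 \left(-9 + 3 - \frac{10}{3}\right) \left(\left(-40 + 16\right) - 12\right) = 141 \left(-9 + 3 - \frac{10}{3}\right) \left(-24 - 12\right) = 141 \left(-9 + 3 - \frac{10}{3}\right) \left(-36\right) = 141 \left(- \frac{28}{3}\right) \left(-36\right) = \left(-1316\right) \left(-36\right) = 47376$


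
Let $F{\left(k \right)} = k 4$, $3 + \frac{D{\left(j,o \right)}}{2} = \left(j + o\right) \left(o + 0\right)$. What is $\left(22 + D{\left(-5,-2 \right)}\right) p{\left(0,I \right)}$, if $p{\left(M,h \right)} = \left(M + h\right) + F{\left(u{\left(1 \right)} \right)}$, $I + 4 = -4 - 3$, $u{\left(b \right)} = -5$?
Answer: $-1364$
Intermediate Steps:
$I = -11$ ($I = -4 - 7 = -11$)
$D{\left(j,o \right)} = -6 + 2 o \left(j + o\right)$ ($D{\left(j,o \right)} = -6 + 2 \left(j + o\right) \left(o + 0\right) = -6 + 2 \left(j + o\right) o = -6 + 2 o \left(j + o\right)$)
$F{\left(k \right)} = 4 k$
$p{\left(M,h \right)} = -20 + M + h$ ($p{\left(M,h \right)} = \left(M + h\right) + 4 \left(-5\right) = \left(M + h\right) - 20 = -20 + M + h$)
$\left(22 + D{\left(-5,-2 \right)}\right) p{\left(0,I \right)} = \left(22 + \left(-6 + 2 \left(-2\right)^{2} + 2 \left(-5\right) \left(-2\right)\right)\right) \left(-20 + 0 - 11\right) = \left(22 + \left(-6 + 2 \cdot 4 + 20\right)\right) \left(-31\right) = \left(22 + \left(-6 + 8 + 20\right)\right) \left(-31\right) = \left(22 + 22\right) \left(-31\right) = 44 \left(-31\right) = -1364$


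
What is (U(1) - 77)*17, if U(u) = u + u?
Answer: -1275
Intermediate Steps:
U(u) = 2*u
(U(1) - 77)*17 = (2*1 - 77)*17 = (2 - 77)*17 = -75*17 = -1275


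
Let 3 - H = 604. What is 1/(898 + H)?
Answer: 1/297 ≈ 0.0033670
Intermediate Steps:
H = -601 (H = 3 - 1*604 = 3 - 604 = -601)
1/(898 + H) = 1/(898 - 601) = 1/297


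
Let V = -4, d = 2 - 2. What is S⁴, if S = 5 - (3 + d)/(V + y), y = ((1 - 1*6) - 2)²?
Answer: 29986576/50625 ≈ 592.33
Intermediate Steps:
d = 0
y = 49 (y = ((1 - 6) - 2)² = (-5 - 2)² = (-7)² = 49)
S = 74/15 (S = 5 - (3 + 0)/(-4 + 49) = 5 - 3/45 = 5 - 1*1/15 = 5 - 1/15 = 74/15 ≈ 4.9333)
S⁴ = (74/15)⁴ = 29986576/50625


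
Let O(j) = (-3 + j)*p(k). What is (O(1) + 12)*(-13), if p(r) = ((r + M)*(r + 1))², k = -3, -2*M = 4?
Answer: 2444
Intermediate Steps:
M = -2 (M = -½*4 = -2)
p(r) = (1 + r)²*(-2 + r)² (p(r) = ((r - 2)*(r + 1))² = ((-2 + r)*(1 + r))² = ((1 + r)*(-2 + r))² = (1 + r)²*(-2 + r)²)
O(j) = -300 + 100*j (O(j) = (-3 + j)*((1 - 3)²*(-2 - 3)²) = (-3 + j)*((-2)²*(-5)²) = (-3 + j)*(4*25) = (-3 + j)*100 = -300 + 100*j)
(O(1) + 12)*(-13) = ((-300 + 100*1) + 12)*(-13) = ((-300 + 100) + 12)*(-13) = (-200 + 12)*(-13) = -188*(-13) = 2444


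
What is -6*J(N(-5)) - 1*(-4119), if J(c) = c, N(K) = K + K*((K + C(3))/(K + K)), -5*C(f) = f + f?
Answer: 20838/5 ≈ 4167.6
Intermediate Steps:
C(f) = -2*f/5 (C(f) = -(f + f)/5 = -2*f/5)
N(K) = -⅗ + 3*K/2 (N(K) = K + K*((K - ⅖*3)/(K + K)) = K + K*((K - 6/5)/((2*K))) = K + K*((-6/5 + K)*(1/(2*K))) = K + K*((-6/5 + K)/(2*K)) = K + (-⅗ + K/2) = -⅗ + 3*K/2)
-6*J(N(-5)) - 1*(-4119) = -6*(-⅗ + (3/2)*(-5)) - 1*(-4119) = -6*(-⅗ - 15/2) + 4119 = -6*(-81/10) + 4119 = 243/5 + 4119 = 20838/5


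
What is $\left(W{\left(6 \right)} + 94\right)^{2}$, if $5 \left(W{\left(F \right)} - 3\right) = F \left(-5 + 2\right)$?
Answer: $\frac{218089}{25} \approx 8723.6$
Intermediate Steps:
$W{\left(F \right)} = 3 - \frac{3 F}{5}$ ($W{\left(F \right)} = 3 + \frac{F \left(-5 + 2\right)}{5} = 3 + \frac{F \left(-3\right)}{5} = 3 + \frac{\left(-3\right) F}{5} = 3 - \frac{3 F}{5}$)
$\left(W{\left(6 \right)} + 94\right)^{2} = \left(\left(3 - \frac{18}{5}\right) + 94\right)^{2} = \left(- \frac{3}{5} + 94\right)^{2} = \left(\frac{467}{5}\right)^{2} = \frac{218089}{25}$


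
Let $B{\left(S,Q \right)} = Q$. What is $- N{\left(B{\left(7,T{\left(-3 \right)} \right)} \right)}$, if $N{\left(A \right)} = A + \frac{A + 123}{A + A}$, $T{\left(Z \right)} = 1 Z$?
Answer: $23$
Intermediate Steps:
$T{\left(Z \right)} = Z$
$N{\left(A \right)} = A + \frac{123 + A}{2 A}$
$- N{\left(B{\left(7,T{\left(-3 \right)} \right)} \right)} = - (\frac{1}{2} - 3 + \frac{123}{2 \left(-3\right)}) = - (\frac{1}{2} - 3 + \frac{123}{2} \left(- \frac{1}{3}\right)) = - (\frac{1}{2} - 3 - \frac{41}{2}) = \left(-1\right) \left(-23\right) = 23$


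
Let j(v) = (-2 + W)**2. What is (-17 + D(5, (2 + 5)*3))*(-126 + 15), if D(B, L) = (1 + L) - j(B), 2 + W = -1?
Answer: 2220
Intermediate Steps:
W = -3 (W = -2 - 1 = -3)
j(v) = 25 (j(v) = (-2 - 3)**2 = (-5)**2 = 25)
D(B, L) = -24 + L (D(B, L) = (1 + L) - 1*25 = (1 + L) - 25 = -24 + L)
(-17 + D(5, (2 + 5)*3))*(-126 + 15) = (-17 + (-24 + (2 + 5)*3))*(-126 + 15) = (-17 + (-24 + 7*3))*(-111) = (-17 + (-24 + 21))*(-111) = (-17 - 3)*(-111) = -20*(-111) = 2220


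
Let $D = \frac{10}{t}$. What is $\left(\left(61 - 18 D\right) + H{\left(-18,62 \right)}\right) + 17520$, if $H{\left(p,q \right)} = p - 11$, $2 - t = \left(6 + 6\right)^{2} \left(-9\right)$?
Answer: $\frac{11391158}{649} \approx 17552.0$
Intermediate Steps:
$t = 1298$ ($t = 2 - \left(6 + 6\right)^{2} \left(-9\right) = 2 - 12^{2} \left(-9\right) = 2 - 144 \left(-9\right) = 2 - -1296 = 2 + 1296 = 1298$)
$D = \frac{5}{649}$ ($D = \frac{10}{1298} = 10 \cdot \frac{1}{1298} = \frac{5}{649} \approx 0.0077042$)
$H{\left(p,q \right)} = -11 + p$
$\left(\left(61 - 18 D\right) + H{\left(-18,62 \right)}\right) + 17520 = \left(\left(61 - \frac{90}{649}\right) - 29\right) + 17520 = \left(\frac{39499}{649} - 29\right) + 17520 = \frac{20678}{649} + 17520 = \frac{11391158}{649}$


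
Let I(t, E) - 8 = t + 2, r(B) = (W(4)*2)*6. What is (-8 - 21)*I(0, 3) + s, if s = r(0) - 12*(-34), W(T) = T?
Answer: 166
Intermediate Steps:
r(B) = 48 (r(B) = (4*2)*6 = 8*6 = 48)
I(t, E) = 10 + t (I(t, E) = 8 + (t + 2) = 8 + (2 + t) = 10 + t)
s = 456 (s = 48 - 12*(-34) = 48 + 408 = 456)
(-8 - 21)*I(0, 3) + s = (-8 - 21)*(10 + 0) + 456 = -29*10 + 456 = -290 + 456 = 166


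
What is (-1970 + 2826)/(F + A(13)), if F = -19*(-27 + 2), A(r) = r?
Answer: 107/61 ≈ 1.7541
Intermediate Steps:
F = 475 (F = -19*(-25) = 475)
(-1970 + 2826)/(F + A(13)) = (-1970 + 2826)/(475 + 13) = 856/488 = 856*(1/488) = 107/61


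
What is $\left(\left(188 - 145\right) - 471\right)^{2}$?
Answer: $183184$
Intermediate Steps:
$\left(\left(188 - 145\right) - 471\right)^{2} = \left(43 - 471\right)^{2} = \left(-428\right)^{2} = 183184$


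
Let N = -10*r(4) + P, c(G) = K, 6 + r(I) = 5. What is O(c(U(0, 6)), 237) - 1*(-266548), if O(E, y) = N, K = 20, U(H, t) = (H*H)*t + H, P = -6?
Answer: 266552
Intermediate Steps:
r(I) = -1 (r(I) = -6 + 5 = -1)
U(H, t) = H + t*H² (U(H, t) = H²*t + H = t*H² + H = H + t*H²)
c(G) = 20
N = 4 (N = -10*(-1) - 6 = 10 - 6 = 4)
O(E, y) = 4
O(c(U(0, 6)), 237) - 1*(-266548) = 4 - 1*(-266548) = 4 + 266548 = 266552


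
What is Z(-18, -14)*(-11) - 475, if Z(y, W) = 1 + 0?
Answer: -486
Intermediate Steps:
Z(y, W) = 1
Z(-18, -14)*(-11) - 475 = 1*(-11) - 475 = -11 - 475 = -486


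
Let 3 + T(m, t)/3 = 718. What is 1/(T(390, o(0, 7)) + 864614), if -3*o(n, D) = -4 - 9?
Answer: 1/866759 ≈ 1.1537e-6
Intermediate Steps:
o(n, D) = 13/3 (o(n, D) = -(-4 - 9)/3 = -1/3*(-13) = 13/3)
T(m, t) = 2145 (T(m, t) = -9 + 3*718 = -9 + 2154 = 2145)
1/(T(390, o(0, 7)) + 864614) = 1/(2145 + 864614) = 1/866759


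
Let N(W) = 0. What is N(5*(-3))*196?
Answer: 0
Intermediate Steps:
N(5*(-3))*196 = 0*196 = 0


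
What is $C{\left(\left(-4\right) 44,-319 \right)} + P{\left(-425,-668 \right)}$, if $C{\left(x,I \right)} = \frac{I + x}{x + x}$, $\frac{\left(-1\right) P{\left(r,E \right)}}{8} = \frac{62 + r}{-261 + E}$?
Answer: $- \frac{51123}{29728} \approx -1.7197$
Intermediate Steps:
$P{\left(r,E \right)} = - \frac{8 \left(62 + r\right)}{-261 + E}$ ($P{\left(r,E \right)} = - 8 \frac{62 + r}{-261 + E} = - \frac{8 \left(62 + r\right)}{-261 + E}$)
$C{\left(x,I \right)} = \frac{I + x}{2 x}$
$C{\left(\left(-4\right) 44,-319 \right)} + P{\left(-425,-668 \right)} = \frac{-319 - 176}{2 \left(\left(-4\right) 44\right)} + \frac{8 \left(-62 - -425\right)}{-261 - 668} = \frac{-319 - 176}{2 \left(-176\right)} + \frac{8 \left(-62 + 425\right)}{-929} = \frac{1}{2} \left(- \frac{1}{176}\right) \left(-495\right) + 8 \left(- \frac{1}{929}\right) 363 = \frac{45}{32} - \frac{2904}{929} = - \frac{51123}{29728}$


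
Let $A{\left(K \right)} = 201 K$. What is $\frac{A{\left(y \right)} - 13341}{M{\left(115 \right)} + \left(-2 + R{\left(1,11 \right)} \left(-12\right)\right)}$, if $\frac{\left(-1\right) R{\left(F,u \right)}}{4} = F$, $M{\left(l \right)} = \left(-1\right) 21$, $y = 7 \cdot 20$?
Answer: $\frac{14799}{25} \approx 591.96$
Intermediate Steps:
$y = 140$
$M{\left(l \right)} = -21$
$R{\left(F,u \right)} = - 4 F$
$\frac{A{\left(y \right)} - 13341}{M{\left(115 \right)} + \left(-2 + R{\left(1,11 \right)} \left(-12\right)\right)} = \frac{201 \cdot 140 - 13341}{-21 - \left(2 - \left(-4\right) 1 \left(-12\right)\right)} = \frac{28140 - 13341}{-21 - -46} = \frac{14799}{-21 + \left(-2 + 48\right)} = \frac{14799}{-21 + 46} = \frac{14799}{25}$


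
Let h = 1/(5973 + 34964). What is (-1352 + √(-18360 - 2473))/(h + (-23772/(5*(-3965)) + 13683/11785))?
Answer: -24867500982025/43410870322 + 147144976225*I*√20833/347286962576 ≈ -572.84 + 61.155*I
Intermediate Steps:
h = 1/40937 ≈ 2.4428e-5
(-1352 + √(-18360 - 2473))/(h + (-23772/(5*(-3965)) + 13683/11785)) = (-1352 + √(-18360 - 2473))/(1/40937 + (-23772/(5*(-3965)) + 13683/11785)) = (-1352 + √(-20833))/(1/40937 + (-23772/(-19825) + 13683*(1/11785))) = (-1352 + I*√20833)/(1/40937 + (-23772*(-1/19825) + 13683/11785)) = (-1352 + I*√20833)/(1/40937 + (23772/19825 + 13683/11785)) = (-1352 + I*√20833)/(1/40937 + 110283699/46727525) = (-1352 + I*√20833)/(347286962576/147144976225) = (-1352 + I*√20833)*(147144976225/347286962576) = -24867500982025/43410870322 + 147144976225*I*√20833/347286962576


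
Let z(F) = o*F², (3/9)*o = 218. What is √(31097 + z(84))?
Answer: √4645721 ≈ 2155.4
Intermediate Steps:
o = 654 (o = 3*218 = 654)
z(F) = 654*F²
√(31097 + z(84)) = √(31097 + 654*84²) = √(31097 + 654*7056) = √(31097 + 4614624) = √4645721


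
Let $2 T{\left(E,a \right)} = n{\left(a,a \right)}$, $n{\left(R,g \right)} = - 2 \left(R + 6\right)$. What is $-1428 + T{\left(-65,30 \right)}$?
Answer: $-1464$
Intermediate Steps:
$n{\left(R,g \right)} = -12 - 2 R$ ($n{\left(R,g \right)} = - 2 \left(6 + R\right) = -12 - 2 R$)
$T{\left(E,a \right)} = -6 - a$ ($T{\left(E,a \right)} = \frac{-12 - 2 a}{2} = -6 - a$)
$-1428 + T{\left(-65,30 \right)} = -1428 - 36 = -1464$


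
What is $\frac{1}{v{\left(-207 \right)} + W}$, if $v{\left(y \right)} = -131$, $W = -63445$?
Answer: $- \frac{1}{63576} \approx -1.5729 \cdot 10^{-5}$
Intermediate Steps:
$\frac{1}{v{\left(-207 \right)} + W} = \frac{1}{-131 - 63445} = \frac{1}{-63576} = - \frac{1}{63576}$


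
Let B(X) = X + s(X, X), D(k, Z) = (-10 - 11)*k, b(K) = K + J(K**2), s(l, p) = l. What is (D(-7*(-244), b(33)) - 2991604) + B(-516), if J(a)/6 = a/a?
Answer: -3028504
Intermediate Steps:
J(a) = 6 (J(a) = 6*(a/a) = 6*1 = 6)
b(K) = 6 + K (b(K) = K + 6 = 6 + K)
D(k, Z) = -21*k
B(X) = 2*X (B(X) = X + X = 2*X)
(D(-7*(-244), b(33)) - 2991604) + B(-516) = (-(-147)*(-244) - 2991604) + 2*(-516) = (-21*1708 - 2991604) - 1032 = (-35868 - 2991604) - 1032 = -3027472 - 1032 = -3028504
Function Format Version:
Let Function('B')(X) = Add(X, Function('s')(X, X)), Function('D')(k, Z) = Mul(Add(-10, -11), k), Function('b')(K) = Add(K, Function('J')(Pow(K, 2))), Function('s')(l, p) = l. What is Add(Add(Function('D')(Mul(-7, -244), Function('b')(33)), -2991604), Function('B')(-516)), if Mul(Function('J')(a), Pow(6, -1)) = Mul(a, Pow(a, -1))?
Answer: -3028504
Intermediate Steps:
Function('J')(a) = 6 (Function('J')(a) = Mul(6, Mul(a, Pow(a, -1))) = Mul(6, 1) = 6)
Function('b')(K) = Add(6, K) (Function('b')(K) = Add(K, 6) = Add(6, K))
Function('D')(k, Z) = Mul(-21, k)
Function('B')(X) = Mul(2, X) (Function('B')(X) = Add(X, X) = Mul(2, X))
Add(Add(Function('D')(Mul(-7, -244), Function('b')(33)), -2991604), Function('B')(-516)) = Add(Add(Mul(-21, Mul(-7, -244)), -2991604), Mul(2, -516)) = Add(Add(Mul(-21, 1708), -2991604), -1032) = Add(Add(-35868, -2991604), -1032) = Add(-3027472, -1032) = -3028504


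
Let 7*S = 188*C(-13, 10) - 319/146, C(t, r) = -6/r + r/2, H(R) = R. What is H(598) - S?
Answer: 2453519/5110 ≈ 480.14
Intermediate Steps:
C(t, r) = r/2 - 6/r (C(t, r) = -6/r + r*(1/2) = -6/r + r/2 = r/2 - 6/r)
S = 602261/5110 (S = (188*((1/2)*10 - 6/10) - 319/146)/7 = (188*(5 - 6*1/10) - 319*1/146)/7 = (188*(5 - 3/5) - 319/146)/7 = (188*(22/5) - 319/146)/7 = (4136/5 - 319/146)/7 = (1/7)*(602261/730) = 602261/5110 ≈ 117.86)
H(598) - S = 598 - 1*602261/5110 = 598 - 602261/5110 = 2453519/5110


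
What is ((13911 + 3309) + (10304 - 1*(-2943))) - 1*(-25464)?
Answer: 55931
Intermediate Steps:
((13911 + 3309) + (10304 - 1*(-2943))) - 1*(-25464) = (17220 + (10304 + 2943)) + 25464 = (17220 + 13247) + 25464 = 30467 + 25464 = 55931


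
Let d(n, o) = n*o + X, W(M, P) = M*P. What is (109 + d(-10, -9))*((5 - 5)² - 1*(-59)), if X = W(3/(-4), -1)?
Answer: 47141/4 ≈ 11785.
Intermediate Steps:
X = ¾ (X = (3/(-4))*(-1) = (3*(-¼))*(-1) = -¾*(-1) = ¾ ≈ 0.75000)
d(n, o) = ¾ + n*o (d(n, o) = n*o + ¾ = ¾ + n*o)
(109 + d(-10, -9))*((5 - 5)² - 1*(-59)) = (109 + (¾ - 10*(-9)))*((5 - 5)² - 1*(-59)) = (109 + (¾ + 90))*(0² + 59) = (109 + 363/4)*(0 + 59) = (799/4)*59 = 47141/4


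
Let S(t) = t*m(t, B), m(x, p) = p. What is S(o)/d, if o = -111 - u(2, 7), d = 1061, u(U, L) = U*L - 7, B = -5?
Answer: 590/1061 ≈ 0.55608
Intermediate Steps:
u(U, L) = -7 + L*U (u(U, L) = L*U - 7 = -7 + L*U)
o = -118 (o = -111 - (-7 + 7*2) = -111 - (-7 + 14) = -111 - 1*7 = -111 - 7 = -118)
S(t) = -5*t (S(t) = t*(-5) = -5*t)
S(o)/d = -5*(-118)/1061 = 590*(1/1061) = 590/1061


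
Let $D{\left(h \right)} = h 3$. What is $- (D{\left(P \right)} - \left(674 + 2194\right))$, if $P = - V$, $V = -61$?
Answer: $2685$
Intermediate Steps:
$P = 61$ ($P = \left(-1\right) \left(-61\right) = 61$)
$D{\left(h \right)} = 3 h$
$- (D{\left(P \right)} - \left(674 + 2194\right)) = - (3 \cdot 61 - \left(674 + 2194\right)) = - (183 - 2868) = \left(-1\right) \left(-2685\right) = 2685$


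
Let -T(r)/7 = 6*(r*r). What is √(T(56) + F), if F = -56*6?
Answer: 12*I*√917 ≈ 363.38*I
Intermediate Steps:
T(r) = -42*r² (T(r) = -42*r*r = -42*r²)
F = -336
√(T(56) + F) = √(-42*56² - 336) = √(-42*3136 - 336) = √(-131712 - 336) = √(-132048) = 12*I*√917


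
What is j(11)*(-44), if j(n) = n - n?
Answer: 0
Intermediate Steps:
j(n) = 0
j(11)*(-44) = 0*(-44) = 0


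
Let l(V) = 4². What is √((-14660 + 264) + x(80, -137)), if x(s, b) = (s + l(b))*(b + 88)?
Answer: 10*I*√191 ≈ 138.2*I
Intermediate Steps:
l(V) = 16
x(s, b) = (16 + s)*(88 + b) (x(s, b) = (s + 16)*(b + 88) = (16 + s)*(88 + b))
√((-14660 + 264) + x(80, -137)) = √((-14660 + 264) + (1408 + 16*(-137) + 88*80 - 137*80)) = √(-14396 + (1408 - 2192 + 7040 - 10960)) = √(-14396 - 4704) = √(-19100) = 10*I*√191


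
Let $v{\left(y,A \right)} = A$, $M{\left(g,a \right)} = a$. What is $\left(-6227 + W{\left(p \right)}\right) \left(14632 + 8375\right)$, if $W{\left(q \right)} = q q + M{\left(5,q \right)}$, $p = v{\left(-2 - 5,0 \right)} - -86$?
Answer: $28873785$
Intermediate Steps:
$p = 86$ ($p = 0 - -86 = 0 + 86 = 86$)
$W{\left(q \right)} = q + q^{2}$ ($W{\left(q \right)} = q q + q = q^{2} + q = q + q^{2}$)
$\left(-6227 + W{\left(p \right)}\right) \left(14632 + 8375\right) = \left(-6227 + 86 \left(1 + 86\right)\right) \left(14632 + 8375\right) = \left(-6227 + 86 \cdot 87\right) 23007 = \left(-6227 + 7482\right) 23007 = 1255 \cdot 23007 = 28873785$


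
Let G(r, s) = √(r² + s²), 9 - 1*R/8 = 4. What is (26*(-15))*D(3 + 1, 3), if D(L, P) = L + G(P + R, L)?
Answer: -1560 - 390*√1865 ≈ -18402.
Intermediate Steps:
R = 40 (R = 72 - 8*4 = 72 - 32 = 40)
D(L, P) = L + √(L² + (40 + P)²) (D(L, P) = L + √((P + 40)² + L²) = L + √((40 + P)² + L²) = L + √(L² + (40 + P)²))
(26*(-15))*D(3 + 1, 3) = (26*(-15))*((3 + 1) + √((3 + 1)² + (40 + 3)²)) = -390*(4 + √(4² + 43²)) = -390*(4 + √(16 + 1849)) = -390*(4 + √1865) = -1560 - 390*√1865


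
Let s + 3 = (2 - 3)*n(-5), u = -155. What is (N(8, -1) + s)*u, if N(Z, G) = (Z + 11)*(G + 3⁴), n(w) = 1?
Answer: -234980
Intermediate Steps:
s = -4 (s = -3 + (2 - 3)*1 = -3 - 1*1 = -3 - 1 = -4)
N(Z, G) = (11 + Z)*(81 + G) (N(Z, G) = (11 + Z)*(G + 81) = (11 + Z)*(81 + G))
(N(8, -1) + s)*u = ((891 + 11*(-1) + 81*8 - 1*8) - 4)*(-155) = ((891 - 11 + 648 - 8) - 4)*(-155) = (1520 - 4)*(-155) = 1516*(-155) = -234980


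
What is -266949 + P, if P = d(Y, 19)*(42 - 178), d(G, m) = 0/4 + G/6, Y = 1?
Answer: -800915/3 ≈ -2.6697e+5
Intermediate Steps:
d(G, m) = G/6 (d(G, m) = 0*(¼) + G*(⅙) = 0 + G/6 = G/6)
P = -68/3 (P = ((⅙)*1)*(42 - 178) = (⅙)*(-136) = -68/3 ≈ -22.667)
-266949 + P = -266949 - 68/3 = -800915/3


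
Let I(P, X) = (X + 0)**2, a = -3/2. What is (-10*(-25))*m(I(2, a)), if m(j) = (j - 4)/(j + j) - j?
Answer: -11875/18 ≈ -659.72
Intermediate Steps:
a = -3/2 (a = -3*1/2 = -3/2 ≈ -1.5000)
I(P, X) = X**2
m(j) = -j + (-4 + j)/(2*j) (m(j) = (-4 + j)/((2*j)) - j = (-4 + j)*(1/(2*j)) - j = (-4 + j)/(2*j) - j = -j + (-4 + j)/(2*j))
(-10*(-25))*m(I(2, a)) = (-10*(-25))*(1/2 - (-3/2)**2 - 2/((-3/2)**2)) = 250*(1/2 - 1*9/4 - 2/9/4) = 250*(1/2 - 9/4 - 2*4/9) = 250*(1/2 - 9/4 - 8/9) = 250*(-95/36) = -11875/18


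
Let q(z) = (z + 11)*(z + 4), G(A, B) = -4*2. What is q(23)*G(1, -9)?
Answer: -7344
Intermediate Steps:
G(A, B) = -8
q(z) = (4 + z)*(11 + z) (q(z) = (11 + z)*(4 + z) = (4 + z)*(11 + z))
q(23)*G(1, -9) = (44 + 23**2 + 15*23)*(-8) = (44 + 529 + 345)*(-8) = 918*(-8) = -7344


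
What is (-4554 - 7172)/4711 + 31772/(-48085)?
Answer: -713522602/226528435 ≈ -3.1498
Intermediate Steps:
(-4554 - 7172)/4711 + 31772/(-48085) = -11726*1/4711 + 31772*(-1/48085) = -11726/4711 - 31772/48085 = -713522602/226528435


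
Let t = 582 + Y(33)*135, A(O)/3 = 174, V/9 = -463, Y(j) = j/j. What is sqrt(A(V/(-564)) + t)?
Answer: sqrt(1239) ≈ 35.199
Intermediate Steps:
Y(j) = 1
V = -4167 (V = 9*(-463) = -4167)
A(O) = 522 (A(O) = 3*174 = 522)
t = 717 (t = 582 + 1*135 = 582 + 135 = 717)
sqrt(A(V/(-564)) + t) = sqrt(522 + 717) = sqrt(1239)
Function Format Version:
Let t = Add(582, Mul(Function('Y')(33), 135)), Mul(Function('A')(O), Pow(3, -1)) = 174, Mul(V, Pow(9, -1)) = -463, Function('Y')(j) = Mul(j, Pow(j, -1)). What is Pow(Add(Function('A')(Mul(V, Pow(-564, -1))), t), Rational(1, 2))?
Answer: Pow(1239, Rational(1, 2)) ≈ 35.199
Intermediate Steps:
Function('Y')(j) = 1
V = -4167 (V = Mul(9, -463) = -4167)
Function('A')(O) = 522 (Function('A')(O) = Mul(3, 174) = 522)
t = 717 (t = Add(582, Mul(1, 135)) = Add(582, 135) = 717)
Pow(Add(Function('A')(Mul(V, Pow(-564, -1))), t), Rational(1, 2)) = Pow(Add(522, 717), Rational(1, 2)) = Pow(1239, Rational(1, 2))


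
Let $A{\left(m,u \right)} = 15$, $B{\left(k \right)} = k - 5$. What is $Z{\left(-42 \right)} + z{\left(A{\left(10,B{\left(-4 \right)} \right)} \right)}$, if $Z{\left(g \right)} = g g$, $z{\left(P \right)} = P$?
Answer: $1779$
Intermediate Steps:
$B{\left(k \right)} = -5 + k$
$Z{\left(g \right)} = g^{2}$
$Z{\left(-42 \right)} + z{\left(A{\left(10,B{\left(-4 \right)} \right)} \right)} = \left(-42\right)^{2} + 15 = 1764 + 15 = 1779$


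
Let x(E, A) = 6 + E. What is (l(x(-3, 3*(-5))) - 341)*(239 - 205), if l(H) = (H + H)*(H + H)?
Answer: -10370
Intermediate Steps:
l(H) = 4*H**2 (l(H) = (2*H)*(2*H) = 4*H**2)
(l(x(-3, 3*(-5))) - 341)*(239 - 205) = (4*(6 - 3)**2 - 341)*(239 - 205) = (4*3**2 - 341)*34 = (4*9 - 341)*34 = (36 - 341)*34 = -305*34 = -10370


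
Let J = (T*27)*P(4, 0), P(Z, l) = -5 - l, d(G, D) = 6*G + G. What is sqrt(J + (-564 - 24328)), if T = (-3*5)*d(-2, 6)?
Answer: I*sqrt(53242) ≈ 230.74*I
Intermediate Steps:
d(G, D) = 7*G
T = 210 (T = (-3*5)*(7*(-2)) = -15*(-14) = 210)
J = -28350 (J = (210*27)*(-5 - 1*0) = 5670*(-5 + 0) = 5670*(-5) = -28350)
sqrt(J + (-564 - 24328)) = sqrt(-28350 + (-564 - 24328)) = sqrt(-28350 - 24892) = sqrt(-53242) = I*sqrt(53242)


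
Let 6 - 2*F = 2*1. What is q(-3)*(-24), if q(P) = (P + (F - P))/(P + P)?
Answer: 8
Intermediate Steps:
F = 2 (F = 3 - 1 = 2)
q(P) = 1/P (q(P) = (P + (2 - P))/(P + P) = 2/((2*P)) = 2*(1/(2*P)) = 1/P)
q(-3)*(-24) = -24/(-3) = -1/3*(-24) = 8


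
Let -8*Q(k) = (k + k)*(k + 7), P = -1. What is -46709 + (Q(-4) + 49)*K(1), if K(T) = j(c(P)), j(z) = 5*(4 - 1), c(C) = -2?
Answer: -45929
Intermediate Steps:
Q(k) = -k*(7 + k)/4 (Q(k) = -(k + k)*(k + 7)/8 = -2*k*(7 + k)/8 = -k*(7 + k)/4)
j(z) = 15 (j(z) = 5*3 = 15)
K(T) = 15
-46709 + (Q(-4) + 49)*K(1) = -46709 + (-¼*(-4)*(7 - 4) + 49)*15 = -46709 + (-¼*(-4)*3 + 49)*15 = -46709 + (3 + 49)*15 = -46709 + 52*15 = -46709 + 780 = -45929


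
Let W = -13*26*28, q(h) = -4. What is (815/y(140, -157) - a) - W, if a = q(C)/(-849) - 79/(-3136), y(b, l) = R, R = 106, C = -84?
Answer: 1336551377173/141110592 ≈ 9471.7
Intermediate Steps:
y(b, l) = 106
a = 79615/2662464 (a = -4/(-849) - 79/(-3136) = -4*(-1/849) - 79*(-1/3136) = 4/849 + 79/3136 = 79615/2662464 ≈ 0.029903)
W = -9464 (W = -338*28 = -9464)
(815/y(140, -157) - a) - W = (815/106 - 1*79615/2662464) - 1*(-9464) = (815*(1/106) - 79615/2662464) + 9464 = (815/106 - 79615/2662464) + 9464 = 1080734485/141110592 + 9464 = 1336551377173/141110592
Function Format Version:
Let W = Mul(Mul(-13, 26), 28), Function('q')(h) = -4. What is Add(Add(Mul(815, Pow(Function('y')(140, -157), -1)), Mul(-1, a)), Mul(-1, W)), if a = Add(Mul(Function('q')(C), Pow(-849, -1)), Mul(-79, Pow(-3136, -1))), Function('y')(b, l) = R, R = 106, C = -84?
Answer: Rational(1336551377173, 141110592) ≈ 9471.7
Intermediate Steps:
Function('y')(b, l) = 106
a = Rational(79615, 2662464) (a = Add(Mul(-4, Pow(-849, -1)), Mul(-79, Pow(-3136, -1))) = Add(Mul(-4, Rational(-1, 849)), Mul(-79, Rational(-1, 3136))) = Add(Rational(4, 849), Rational(79, 3136)) = Rational(79615, 2662464) ≈ 0.029903)
W = -9464 (W = Mul(-338, 28) = -9464)
Add(Add(Mul(815, Pow(Function('y')(140, -157), -1)), Mul(-1, a)), Mul(-1, W)) = Add(Add(Mul(815, Pow(106, -1)), Mul(-1, Rational(79615, 2662464))), Mul(-1, -9464)) = Add(Add(Mul(815, Rational(1, 106)), Rational(-79615, 2662464)), 9464) = Add(Add(Rational(815, 106), Rational(-79615, 2662464)), 9464) = Add(Rational(1080734485, 141110592), 9464) = Rational(1336551377173, 141110592)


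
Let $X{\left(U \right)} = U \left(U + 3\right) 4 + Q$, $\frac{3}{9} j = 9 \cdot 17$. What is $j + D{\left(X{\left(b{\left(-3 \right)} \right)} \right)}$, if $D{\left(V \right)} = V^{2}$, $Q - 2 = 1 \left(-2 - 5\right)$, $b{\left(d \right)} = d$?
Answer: $484$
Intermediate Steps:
$j = 459$ ($j = 3 \cdot 9 \cdot 17 = 3 \cdot 153 = 459$)
$Q = -5$ ($Q = 2 + 1 \left(-2 - 5\right) = 2 + 1 \left(-7\right) = 2 - 7 = -5$)
$X{\left(U \right)} = -5 + U \left(12 + 4 U\right)$ ($X{\left(U \right)} = U \left(U + 3\right) 4 - 5 = U \left(3 + U\right) 4 - 5 = U \left(12 + 4 U\right) - 5 = -5 + U \left(12 + 4 U\right)$)
$j + D{\left(X{\left(b{\left(-3 \right)} \right)} \right)} = 459 + \left(-5 + 4 \left(-3\right)^{2} + 12 \left(-3\right)\right)^{2} = 459 + \left(-5 + 4 \cdot 9 - 36\right)^{2} = 459 + \left(-5 + 36 - 36\right)^{2} = 459 + \left(-5\right)^{2} = 459 + 25 = 484$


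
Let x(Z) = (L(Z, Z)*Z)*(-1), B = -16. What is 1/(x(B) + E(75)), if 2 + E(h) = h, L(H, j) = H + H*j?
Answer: 1/3913 ≈ 0.00025556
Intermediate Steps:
E(h) = -2 + h
x(Z) = -Z²*(1 + Z) (x(Z) = ((Z*(1 + Z))*Z)*(-1) = (Z²*(1 + Z))*(-1) = -Z²*(1 + Z))
1/(x(B) + E(75)) = 1/((-16)²*(-1 - 1*(-16)) + (-2 + 75)) = 1/(256*(-1 + 16) + 73) = 1/(256*15 + 73) = 1/(3840 + 73) = 1/3913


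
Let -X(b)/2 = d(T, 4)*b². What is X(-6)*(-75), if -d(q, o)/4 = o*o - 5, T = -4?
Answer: -237600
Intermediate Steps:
d(q, o) = 20 - 4*o² (d(q, o) = -4*(o*o - 5) = -4*(o² - 5) = -4*(-5 + o²) = 20 - 4*o²)
X(b) = 88*b² (X(b) = -2*(20 - 4*4²)*b² = -2*(20 - 4*16)*b² = -2*(20 - 64)*b² = -(-88)*b² = 88*b²)
X(-6)*(-75) = (88*(-6)²)*(-75) = (88*36)*(-75) = 3168*(-75) = -237600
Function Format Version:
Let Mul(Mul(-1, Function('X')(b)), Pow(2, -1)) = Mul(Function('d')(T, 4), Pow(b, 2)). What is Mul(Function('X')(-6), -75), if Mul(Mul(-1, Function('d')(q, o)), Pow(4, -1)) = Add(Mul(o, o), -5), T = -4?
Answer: -237600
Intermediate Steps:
Function('d')(q, o) = Add(20, Mul(-4, Pow(o, 2))) (Function('d')(q, o) = Mul(-4, Add(Mul(o, o), -5)) = Mul(-4, Add(Pow(o, 2), -5)) = Mul(-4, Add(-5, Pow(o, 2))) = Add(20, Mul(-4, Pow(o, 2))))
Function('X')(b) = Mul(88, Pow(b, 2)) (Function('X')(b) = Mul(-2, Mul(Add(20, Mul(-4, Pow(4, 2))), Pow(b, 2))) = Mul(-2, Mul(Add(20, Mul(-4, 16)), Pow(b, 2))) = Mul(-2, Mul(Add(20, -64), Pow(b, 2))) = Mul(-2, Mul(-44, Pow(b, 2))) = Mul(88, Pow(b, 2)))
Mul(Function('X')(-6), -75) = Mul(Mul(88, Pow(-6, 2)), -75) = Mul(Mul(88, 36), -75) = Mul(3168, -75) = -237600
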